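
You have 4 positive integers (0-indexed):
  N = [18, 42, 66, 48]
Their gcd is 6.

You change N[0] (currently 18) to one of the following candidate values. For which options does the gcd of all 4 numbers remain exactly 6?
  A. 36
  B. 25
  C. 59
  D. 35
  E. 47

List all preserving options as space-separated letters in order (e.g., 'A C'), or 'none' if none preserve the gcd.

Old gcd = 6; gcd of others (without N[0]) = 6
New gcd for candidate v: gcd(6, v). Preserves old gcd iff gcd(6, v) = 6.
  Option A: v=36, gcd(6,36)=6 -> preserves
  Option B: v=25, gcd(6,25)=1 -> changes
  Option C: v=59, gcd(6,59)=1 -> changes
  Option D: v=35, gcd(6,35)=1 -> changes
  Option E: v=47, gcd(6,47)=1 -> changes

Answer: A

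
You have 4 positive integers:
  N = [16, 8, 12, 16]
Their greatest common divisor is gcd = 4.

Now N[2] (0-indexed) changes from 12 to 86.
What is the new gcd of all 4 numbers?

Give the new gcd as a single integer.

Numbers: [16, 8, 12, 16], gcd = 4
Change: index 2, 12 -> 86
gcd of the OTHER numbers (without index 2): gcd([16, 8, 16]) = 8
New gcd = gcd(g_others, new_val) = gcd(8, 86) = 2

Answer: 2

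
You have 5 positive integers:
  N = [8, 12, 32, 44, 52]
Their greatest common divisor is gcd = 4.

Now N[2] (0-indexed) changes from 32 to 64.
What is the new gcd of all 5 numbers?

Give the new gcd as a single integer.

Numbers: [8, 12, 32, 44, 52], gcd = 4
Change: index 2, 32 -> 64
gcd of the OTHER numbers (without index 2): gcd([8, 12, 44, 52]) = 4
New gcd = gcd(g_others, new_val) = gcd(4, 64) = 4

Answer: 4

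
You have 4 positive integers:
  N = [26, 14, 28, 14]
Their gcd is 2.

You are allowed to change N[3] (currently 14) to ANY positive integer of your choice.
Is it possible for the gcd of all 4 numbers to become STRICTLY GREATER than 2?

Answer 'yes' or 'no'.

Answer: no

Derivation:
Current gcd = 2
gcd of all OTHER numbers (without N[3]=14): gcd([26, 14, 28]) = 2
The new gcd after any change is gcd(2, new_value).
This can be at most 2.
Since 2 = old gcd 2, the gcd can only stay the same or decrease.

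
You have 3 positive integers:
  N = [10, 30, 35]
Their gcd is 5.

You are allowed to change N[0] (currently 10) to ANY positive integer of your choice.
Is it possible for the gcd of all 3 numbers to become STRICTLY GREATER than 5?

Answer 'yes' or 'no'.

Answer: no

Derivation:
Current gcd = 5
gcd of all OTHER numbers (without N[0]=10): gcd([30, 35]) = 5
The new gcd after any change is gcd(5, new_value).
This can be at most 5.
Since 5 = old gcd 5, the gcd can only stay the same or decrease.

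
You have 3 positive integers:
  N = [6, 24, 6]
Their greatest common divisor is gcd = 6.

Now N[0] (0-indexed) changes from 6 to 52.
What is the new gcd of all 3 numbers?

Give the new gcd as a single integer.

Answer: 2

Derivation:
Numbers: [6, 24, 6], gcd = 6
Change: index 0, 6 -> 52
gcd of the OTHER numbers (without index 0): gcd([24, 6]) = 6
New gcd = gcd(g_others, new_val) = gcd(6, 52) = 2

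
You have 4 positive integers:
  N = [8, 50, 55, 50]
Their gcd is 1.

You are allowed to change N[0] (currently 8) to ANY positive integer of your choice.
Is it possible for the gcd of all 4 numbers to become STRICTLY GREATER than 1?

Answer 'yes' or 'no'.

Current gcd = 1
gcd of all OTHER numbers (without N[0]=8): gcd([50, 55, 50]) = 5
The new gcd after any change is gcd(5, new_value).
This can be at most 5.
Since 5 > old gcd 1, the gcd CAN increase (e.g., set N[0] = 5).

Answer: yes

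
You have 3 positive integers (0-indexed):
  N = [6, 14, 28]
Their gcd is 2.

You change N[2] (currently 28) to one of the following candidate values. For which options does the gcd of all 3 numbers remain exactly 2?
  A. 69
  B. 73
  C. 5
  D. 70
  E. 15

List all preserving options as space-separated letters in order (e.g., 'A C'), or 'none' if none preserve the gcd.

Answer: D

Derivation:
Old gcd = 2; gcd of others (without N[2]) = 2
New gcd for candidate v: gcd(2, v). Preserves old gcd iff gcd(2, v) = 2.
  Option A: v=69, gcd(2,69)=1 -> changes
  Option B: v=73, gcd(2,73)=1 -> changes
  Option C: v=5, gcd(2,5)=1 -> changes
  Option D: v=70, gcd(2,70)=2 -> preserves
  Option E: v=15, gcd(2,15)=1 -> changes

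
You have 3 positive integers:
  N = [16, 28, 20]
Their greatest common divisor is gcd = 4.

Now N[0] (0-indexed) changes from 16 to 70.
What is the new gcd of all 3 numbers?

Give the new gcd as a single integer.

Numbers: [16, 28, 20], gcd = 4
Change: index 0, 16 -> 70
gcd of the OTHER numbers (without index 0): gcd([28, 20]) = 4
New gcd = gcd(g_others, new_val) = gcd(4, 70) = 2

Answer: 2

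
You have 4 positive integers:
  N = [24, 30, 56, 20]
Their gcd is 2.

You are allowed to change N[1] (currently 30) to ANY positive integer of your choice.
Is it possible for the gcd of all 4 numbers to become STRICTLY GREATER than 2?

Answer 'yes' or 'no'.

Answer: yes

Derivation:
Current gcd = 2
gcd of all OTHER numbers (without N[1]=30): gcd([24, 56, 20]) = 4
The new gcd after any change is gcd(4, new_value).
This can be at most 4.
Since 4 > old gcd 2, the gcd CAN increase (e.g., set N[1] = 4).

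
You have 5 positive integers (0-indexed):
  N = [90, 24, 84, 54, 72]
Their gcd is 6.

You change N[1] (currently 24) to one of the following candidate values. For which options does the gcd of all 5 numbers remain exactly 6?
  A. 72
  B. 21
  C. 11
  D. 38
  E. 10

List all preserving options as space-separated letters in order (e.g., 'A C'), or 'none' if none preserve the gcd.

Old gcd = 6; gcd of others (without N[1]) = 6
New gcd for candidate v: gcd(6, v). Preserves old gcd iff gcd(6, v) = 6.
  Option A: v=72, gcd(6,72)=6 -> preserves
  Option B: v=21, gcd(6,21)=3 -> changes
  Option C: v=11, gcd(6,11)=1 -> changes
  Option D: v=38, gcd(6,38)=2 -> changes
  Option E: v=10, gcd(6,10)=2 -> changes

Answer: A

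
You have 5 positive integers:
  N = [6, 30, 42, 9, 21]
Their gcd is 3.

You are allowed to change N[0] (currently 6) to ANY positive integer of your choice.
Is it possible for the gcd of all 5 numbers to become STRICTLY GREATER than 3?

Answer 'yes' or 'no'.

Current gcd = 3
gcd of all OTHER numbers (without N[0]=6): gcd([30, 42, 9, 21]) = 3
The new gcd after any change is gcd(3, new_value).
This can be at most 3.
Since 3 = old gcd 3, the gcd can only stay the same or decrease.

Answer: no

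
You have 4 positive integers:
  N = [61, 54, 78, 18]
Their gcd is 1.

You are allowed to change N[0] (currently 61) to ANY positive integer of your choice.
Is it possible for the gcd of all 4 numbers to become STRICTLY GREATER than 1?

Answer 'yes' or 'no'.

Current gcd = 1
gcd of all OTHER numbers (without N[0]=61): gcd([54, 78, 18]) = 6
The new gcd after any change is gcd(6, new_value).
This can be at most 6.
Since 6 > old gcd 1, the gcd CAN increase (e.g., set N[0] = 6).

Answer: yes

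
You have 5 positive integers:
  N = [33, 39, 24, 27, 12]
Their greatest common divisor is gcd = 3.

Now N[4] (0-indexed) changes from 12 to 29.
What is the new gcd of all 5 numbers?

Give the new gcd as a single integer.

Numbers: [33, 39, 24, 27, 12], gcd = 3
Change: index 4, 12 -> 29
gcd of the OTHER numbers (without index 4): gcd([33, 39, 24, 27]) = 3
New gcd = gcd(g_others, new_val) = gcd(3, 29) = 1

Answer: 1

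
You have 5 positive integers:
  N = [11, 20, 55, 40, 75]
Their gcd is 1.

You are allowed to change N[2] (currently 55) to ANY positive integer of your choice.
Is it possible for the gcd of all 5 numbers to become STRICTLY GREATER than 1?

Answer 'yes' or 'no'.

Answer: no

Derivation:
Current gcd = 1
gcd of all OTHER numbers (without N[2]=55): gcd([11, 20, 40, 75]) = 1
The new gcd after any change is gcd(1, new_value).
This can be at most 1.
Since 1 = old gcd 1, the gcd can only stay the same or decrease.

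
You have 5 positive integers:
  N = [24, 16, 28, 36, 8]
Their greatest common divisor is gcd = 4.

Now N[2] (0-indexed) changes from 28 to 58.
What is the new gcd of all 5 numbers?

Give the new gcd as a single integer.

Answer: 2

Derivation:
Numbers: [24, 16, 28, 36, 8], gcd = 4
Change: index 2, 28 -> 58
gcd of the OTHER numbers (without index 2): gcd([24, 16, 36, 8]) = 4
New gcd = gcd(g_others, new_val) = gcd(4, 58) = 2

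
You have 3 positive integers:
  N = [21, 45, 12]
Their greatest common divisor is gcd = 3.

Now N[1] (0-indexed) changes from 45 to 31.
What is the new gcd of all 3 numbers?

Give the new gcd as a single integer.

Answer: 1

Derivation:
Numbers: [21, 45, 12], gcd = 3
Change: index 1, 45 -> 31
gcd of the OTHER numbers (without index 1): gcd([21, 12]) = 3
New gcd = gcd(g_others, new_val) = gcd(3, 31) = 1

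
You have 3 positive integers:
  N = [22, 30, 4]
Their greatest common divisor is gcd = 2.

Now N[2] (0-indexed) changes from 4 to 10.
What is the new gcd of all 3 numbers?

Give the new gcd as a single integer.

Answer: 2

Derivation:
Numbers: [22, 30, 4], gcd = 2
Change: index 2, 4 -> 10
gcd of the OTHER numbers (without index 2): gcd([22, 30]) = 2
New gcd = gcd(g_others, new_val) = gcd(2, 10) = 2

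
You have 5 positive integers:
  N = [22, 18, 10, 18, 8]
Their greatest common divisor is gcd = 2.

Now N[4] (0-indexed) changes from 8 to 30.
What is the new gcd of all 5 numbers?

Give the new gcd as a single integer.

Answer: 2

Derivation:
Numbers: [22, 18, 10, 18, 8], gcd = 2
Change: index 4, 8 -> 30
gcd of the OTHER numbers (without index 4): gcd([22, 18, 10, 18]) = 2
New gcd = gcd(g_others, new_val) = gcd(2, 30) = 2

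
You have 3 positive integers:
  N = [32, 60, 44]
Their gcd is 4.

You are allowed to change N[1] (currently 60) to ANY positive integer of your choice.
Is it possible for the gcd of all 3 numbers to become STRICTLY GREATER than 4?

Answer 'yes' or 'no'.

Current gcd = 4
gcd of all OTHER numbers (without N[1]=60): gcd([32, 44]) = 4
The new gcd after any change is gcd(4, new_value).
This can be at most 4.
Since 4 = old gcd 4, the gcd can only stay the same or decrease.

Answer: no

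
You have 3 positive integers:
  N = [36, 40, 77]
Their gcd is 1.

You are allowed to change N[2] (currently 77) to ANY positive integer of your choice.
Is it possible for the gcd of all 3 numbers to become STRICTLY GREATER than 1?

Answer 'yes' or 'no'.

Answer: yes

Derivation:
Current gcd = 1
gcd of all OTHER numbers (without N[2]=77): gcd([36, 40]) = 4
The new gcd after any change is gcd(4, new_value).
This can be at most 4.
Since 4 > old gcd 1, the gcd CAN increase (e.g., set N[2] = 4).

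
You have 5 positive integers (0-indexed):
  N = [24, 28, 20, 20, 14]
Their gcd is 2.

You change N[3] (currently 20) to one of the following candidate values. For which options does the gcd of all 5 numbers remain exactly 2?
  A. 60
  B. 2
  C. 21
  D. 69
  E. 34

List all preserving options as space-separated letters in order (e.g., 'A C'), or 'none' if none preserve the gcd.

Old gcd = 2; gcd of others (without N[3]) = 2
New gcd for candidate v: gcd(2, v). Preserves old gcd iff gcd(2, v) = 2.
  Option A: v=60, gcd(2,60)=2 -> preserves
  Option B: v=2, gcd(2,2)=2 -> preserves
  Option C: v=21, gcd(2,21)=1 -> changes
  Option D: v=69, gcd(2,69)=1 -> changes
  Option E: v=34, gcd(2,34)=2 -> preserves

Answer: A B E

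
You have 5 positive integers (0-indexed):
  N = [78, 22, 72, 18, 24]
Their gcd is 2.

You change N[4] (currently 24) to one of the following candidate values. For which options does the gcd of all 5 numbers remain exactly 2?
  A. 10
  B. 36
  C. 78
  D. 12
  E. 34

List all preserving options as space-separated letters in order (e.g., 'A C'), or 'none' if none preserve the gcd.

Answer: A B C D E

Derivation:
Old gcd = 2; gcd of others (without N[4]) = 2
New gcd for candidate v: gcd(2, v). Preserves old gcd iff gcd(2, v) = 2.
  Option A: v=10, gcd(2,10)=2 -> preserves
  Option B: v=36, gcd(2,36)=2 -> preserves
  Option C: v=78, gcd(2,78)=2 -> preserves
  Option D: v=12, gcd(2,12)=2 -> preserves
  Option E: v=34, gcd(2,34)=2 -> preserves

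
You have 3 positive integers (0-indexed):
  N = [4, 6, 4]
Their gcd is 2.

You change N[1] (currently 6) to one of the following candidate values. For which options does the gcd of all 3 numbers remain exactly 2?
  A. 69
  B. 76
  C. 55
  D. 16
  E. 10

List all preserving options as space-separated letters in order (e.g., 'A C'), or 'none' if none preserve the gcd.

Old gcd = 2; gcd of others (without N[1]) = 4
New gcd for candidate v: gcd(4, v). Preserves old gcd iff gcd(4, v) = 2.
  Option A: v=69, gcd(4,69)=1 -> changes
  Option B: v=76, gcd(4,76)=4 -> changes
  Option C: v=55, gcd(4,55)=1 -> changes
  Option D: v=16, gcd(4,16)=4 -> changes
  Option E: v=10, gcd(4,10)=2 -> preserves

Answer: E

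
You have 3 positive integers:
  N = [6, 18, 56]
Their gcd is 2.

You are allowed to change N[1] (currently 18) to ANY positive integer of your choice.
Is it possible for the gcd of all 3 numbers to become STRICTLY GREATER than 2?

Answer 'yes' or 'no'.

Current gcd = 2
gcd of all OTHER numbers (without N[1]=18): gcd([6, 56]) = 2
The new gcd after any change is gcd(2, new_value).
This can be at most 2.
Since 2 = old gcd 2, the gcd can only stay the same or decrease.

Answer: no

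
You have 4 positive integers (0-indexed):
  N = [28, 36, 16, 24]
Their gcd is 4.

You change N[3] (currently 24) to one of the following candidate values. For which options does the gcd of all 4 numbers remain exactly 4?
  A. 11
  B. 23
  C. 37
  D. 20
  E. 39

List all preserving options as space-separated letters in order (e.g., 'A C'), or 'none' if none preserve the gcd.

Old gcd = 4; gcd of others (without N[3]) = 4
New gcd for candidate v: gcd(4, v). Preserves old gcd iff gcd(4, v) = 4.
  Option A: v=11, gcd(4,11)=1 -> changes
  Option B: v=23, gcd(4,23)=1 -> changes
  Option C: v=37, gcd(4,37)=1 -> changes
  Option D: v=20, gcd(4,20)=4 -> preserves
  Option E: v=39, gcd(4,39)=1 -> changes

Answer: D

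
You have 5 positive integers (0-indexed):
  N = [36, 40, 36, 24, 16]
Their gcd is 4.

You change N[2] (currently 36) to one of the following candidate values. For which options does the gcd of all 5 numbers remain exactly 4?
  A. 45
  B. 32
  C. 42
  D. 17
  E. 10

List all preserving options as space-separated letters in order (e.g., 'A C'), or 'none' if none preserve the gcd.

Old gcd = 4; gcd of others (without N[2]) = 4
New gcd for candidate v: gcd(4, v). Preserves old gcd iff gcd(4, v) = 4.
  Option A: v=45, gcd(4,45)=1 -> changes
  Option B: v=32, gcd(4,32)=4 -> preserves
  Option C: v=42, gcd(4,42)=2 -> changes
  Option D: v=17, gcd(4,17)=1 -> changes
  Option E: v=10, gcd(4,10)=2 -> changes

Answer: B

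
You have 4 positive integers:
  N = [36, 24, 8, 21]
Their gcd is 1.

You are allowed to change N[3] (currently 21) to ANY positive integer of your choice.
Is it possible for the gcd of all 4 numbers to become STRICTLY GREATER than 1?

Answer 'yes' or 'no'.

Current gcd = 1
gcd of all OTHER numbers (without N[3]=21): gcd([36, 24, 8]) = 4
The new gcd after any change is gcd(4, new_value).
This can be at most 4.
Since 4 > old gcd 1, the gcd CAN increase (e.g., set N[3] = 4).

Answer: yes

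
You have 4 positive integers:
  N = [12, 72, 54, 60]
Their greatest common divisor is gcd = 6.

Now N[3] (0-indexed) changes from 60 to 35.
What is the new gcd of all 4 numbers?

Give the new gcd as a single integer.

Answer: 1

Derivation:
Numbers: [12, 72, 54, 60], gcd = 6
Change: index 3, 60 -> 35
gcd of the OTHER numbers (without index 3): gcd([12, 72, 54]) = 6
New gcd = gcd(g_others, new_val) = gcd(6, 35) = 1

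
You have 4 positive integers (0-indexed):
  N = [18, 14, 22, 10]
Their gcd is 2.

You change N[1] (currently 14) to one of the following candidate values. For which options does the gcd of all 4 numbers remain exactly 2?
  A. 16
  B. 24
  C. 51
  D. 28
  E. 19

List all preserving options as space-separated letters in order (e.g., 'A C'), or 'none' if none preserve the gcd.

Answer: A B D

Derivation:
Old gcd = 2; gcd of others (without N[1]) = 2
New gcd for candidate v: gcd(2, v). Preserves old gcd iff gcd(2, v) = 2.
  Option A: v=16, gcd(2,16)=2 -> preserves
  Option B: v=24, gcd(2,24)=2 -> preserves
  Option C: v=51, gcd(2,51)=1 -> changes
  Option D: v=28, gcd(2,28)=2 -> preserves
  Option E: v=19, gcd(2,19)=1 -> changes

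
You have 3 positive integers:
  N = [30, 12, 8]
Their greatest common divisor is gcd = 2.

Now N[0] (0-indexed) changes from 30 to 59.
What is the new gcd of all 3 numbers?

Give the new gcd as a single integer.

Numbers: [30, 12, 8], gcd = 2
Change: index 0, 30 -> 59
gcd of the OTHER numbers (without index 0): gcd([12, 8]) = 4
New gcd = gcd(g_others, new_val) = gcd(4, 59) = 1

Answer: 1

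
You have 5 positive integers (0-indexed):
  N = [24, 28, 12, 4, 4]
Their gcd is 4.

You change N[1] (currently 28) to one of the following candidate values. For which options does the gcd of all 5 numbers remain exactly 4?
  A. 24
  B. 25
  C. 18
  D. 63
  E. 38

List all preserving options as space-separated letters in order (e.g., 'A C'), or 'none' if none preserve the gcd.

Old gcd = 4; gcd of others (without N[1]) = 4
New gcd for candidate v: gcd(4, v). Preserves old gcd iff gcd(4, v) = 4.
  Option A: v=24, gcd(4,24)=4 -> preserves
  Option B: v=25, gcd(4,25)=1 -> changes
  Option C: v=18, gcd(4,18)=2 -> changes
  Option D: v=63, gcd(4,63)=1 -> changes
  Option E: v=38, gcd(4,38)=2 -> changes

Answer: A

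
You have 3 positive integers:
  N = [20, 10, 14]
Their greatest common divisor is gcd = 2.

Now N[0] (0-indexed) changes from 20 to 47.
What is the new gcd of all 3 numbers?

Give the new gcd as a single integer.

Answer: 1

Derivation:
Numbers: [20, 10, 14], gcd = 2
Change: index 0, 20 -> 47
gcd of the OTHER numbers (without index 0): gcd([10, 14]) = 2
New gcd = gcd(g_others, new_val) = gcd(2, 47) = 1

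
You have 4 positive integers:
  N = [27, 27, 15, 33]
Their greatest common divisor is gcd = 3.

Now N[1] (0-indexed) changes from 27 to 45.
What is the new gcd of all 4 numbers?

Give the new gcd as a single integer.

Answer: 3

Derivation:
Numbers: [27, 27, 15, 33], gcd = 3
Change: index 1, 27 -> 45
gcd of the OTHER numbers (without index 1): gcd([27, 15, 33]) = 3
New gcd = gcd(g_others, new_val) = gcd(3, 45) = 3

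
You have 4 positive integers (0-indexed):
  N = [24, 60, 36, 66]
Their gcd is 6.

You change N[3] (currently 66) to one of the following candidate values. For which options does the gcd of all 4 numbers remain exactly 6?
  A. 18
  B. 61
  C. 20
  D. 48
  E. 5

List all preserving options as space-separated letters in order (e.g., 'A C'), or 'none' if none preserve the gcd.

Old gcd = 6; gcd of others (without N[3]) = 12
New gcd for candidate v: gcd(12, v). Preserves old gcd iff gcd(12, v) = 6.
  Option A: v=18, gcd(12,18)=6 -> preserves
  Option B: v=61, gcd(12,61)=1 -> changes
  Option C: v=20, gcd(12,20)=4 -> changes
  Option D: v=48, gcd(12,48)=12 -> changes
  Option E: v=5, gcd(12,5)=1 -> changes

Answer: A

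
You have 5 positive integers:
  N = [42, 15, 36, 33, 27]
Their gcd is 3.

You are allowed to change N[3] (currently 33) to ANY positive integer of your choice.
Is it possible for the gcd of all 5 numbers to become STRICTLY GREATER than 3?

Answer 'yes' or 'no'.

Current gcd = 3
gcd of all OTHER numbers (without N[3]=33): gcd([42, 15, 36, 27]) = 3
The new gcd after any change is gcd(3, new_value).
This can be at most 3.
Since 3 = old gcd 3, the gcd can only stay the same or decrease.

Answer: no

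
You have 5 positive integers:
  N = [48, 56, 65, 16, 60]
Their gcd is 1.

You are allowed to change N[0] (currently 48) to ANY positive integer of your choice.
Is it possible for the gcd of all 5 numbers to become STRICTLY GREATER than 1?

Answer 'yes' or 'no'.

Answer: no

Derivation:
Current gcd = 1
gcd of all OTHER numbers (without N[0]=48): gcd([56, 65, 16, 60]) = 1
The new gcd after any change is gcd(1, new_value).
This can be at most 1.
Since 1 = old gcd 1, the gcd can only stay the same or decrease.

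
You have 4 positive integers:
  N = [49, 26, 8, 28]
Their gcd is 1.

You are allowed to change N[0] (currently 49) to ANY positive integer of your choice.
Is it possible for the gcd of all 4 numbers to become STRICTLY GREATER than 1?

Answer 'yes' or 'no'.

Current gcd = 1
gcd of all OTHER numbers (without N[0]=49): gcd([26, 8, 28]) = 2
The new gcd after any change is gcd(2, new_value).
This can be at most 2.
Since 2 > old gcd 1, the gcd CAN increase (e.g., set N[0] = 2).

Answer: yes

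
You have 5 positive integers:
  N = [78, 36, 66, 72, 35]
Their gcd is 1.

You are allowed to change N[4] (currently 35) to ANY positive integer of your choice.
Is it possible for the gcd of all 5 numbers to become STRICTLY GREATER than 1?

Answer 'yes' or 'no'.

Answer: yes

Derivation:
Current gcd = 1
gcd of all OTHER numbers (without N[4]=35): gcd([78, 36, 66, 72]) = 6
The new gcd after any change is gcd(6, new_value).
This can be at most 6.
Since 6 > old gcd 1, the gcd CAN increase (e.g., set N[4] = 6).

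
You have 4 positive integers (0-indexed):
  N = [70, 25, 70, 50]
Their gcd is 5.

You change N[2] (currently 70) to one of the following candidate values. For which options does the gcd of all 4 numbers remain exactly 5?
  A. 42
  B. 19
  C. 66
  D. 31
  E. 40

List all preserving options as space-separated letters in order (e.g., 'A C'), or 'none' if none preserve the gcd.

Old gcd = 5; gcd of others (without N[2]) = 5
New gcd for candidate v: gcd(5, v). Preserves old gcd iff gcd(5, v) = 5.
  Option A: v=42, gcd(5,42)=1 -> changes
  Option B: v=19, gcd(5,19)=1 -> changes
  Option C: v=66, gcd(5,66)=1 -> changes
  Option D: v=31, gcd(5,31)=1 -> changes
  Option E: v=40, gcd(5,40)=5 -> preserves

Answer: E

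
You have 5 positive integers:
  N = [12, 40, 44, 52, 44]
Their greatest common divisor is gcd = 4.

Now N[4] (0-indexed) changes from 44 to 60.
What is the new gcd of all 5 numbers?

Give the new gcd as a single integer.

Answer: 4

Derivation:
Numbers: [12, 40, 44, 52, 44], gcd = 4
Change: index 4, 44 -> 60
gcd of the OTHER numbers (without index 4): gcd([12, 40, 44, 52]) = 4
New gcd = gcd(g_others, new_val) = gcd(4, 60) = 4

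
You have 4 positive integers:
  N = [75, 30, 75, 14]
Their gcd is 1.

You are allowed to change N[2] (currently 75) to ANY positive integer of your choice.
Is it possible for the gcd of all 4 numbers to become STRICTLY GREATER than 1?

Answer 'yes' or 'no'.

Answer: no

Derivation:
Current gcd = 1
gcd of all OTHER numbers (without N[2]=75): gcd([75, 30, 14]) = 1
The new gcd after any change is gcd(1, new_value).
This can be at most 1.
Since 1 = old gcd 1, the gcd can only stay the same or decrease.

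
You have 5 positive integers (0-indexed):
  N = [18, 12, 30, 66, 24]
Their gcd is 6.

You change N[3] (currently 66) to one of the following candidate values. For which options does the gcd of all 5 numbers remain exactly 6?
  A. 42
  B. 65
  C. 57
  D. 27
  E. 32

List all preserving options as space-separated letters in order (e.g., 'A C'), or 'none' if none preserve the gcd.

Answer: A

Derivation:
Old gcd = 6; gcd of others (without N[3]) = 6
New gcd for candidate v: gcd(6, v). Preserves old gcd iff gcd(6, v) = 6.
  Option A: v=42, gcd(6,42)=6 -> preserves
  Option B: v=65, gcd(6,65)=1 -> changes
  Option C: v=57, gcd(6,57)=3 -> changes
  Option D: v=27, gcd(6,27)=3 -> changes
  Option E: v=32, gcd(6,32)=2 -> changes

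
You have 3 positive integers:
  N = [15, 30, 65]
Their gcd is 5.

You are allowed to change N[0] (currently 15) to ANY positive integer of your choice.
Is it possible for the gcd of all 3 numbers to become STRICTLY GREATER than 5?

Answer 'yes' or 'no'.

Answer: no

Derivation:
Current gcd = 5
gcd of all OTHER numbers (without N[0]=15): gcd([30, 65]) = 5
The new gcd after any change is gcd(5, new_value).
This can be at most 5.
Since 5 = old gcd 5, the gcd can only stay the same or decrease.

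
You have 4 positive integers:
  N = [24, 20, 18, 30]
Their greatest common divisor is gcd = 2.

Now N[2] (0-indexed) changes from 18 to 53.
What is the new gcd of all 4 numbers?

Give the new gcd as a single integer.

Numbers: [24, 20, 18, 30], gcd = 2
Change: index 2, 18 -> 53
gcd of the OTHER numbers (without index 2): gcd([24, 20, 30]) = 2
New gcd = gcd(g_others, new_val) = gcd(2, 53) = 1

Answer: 1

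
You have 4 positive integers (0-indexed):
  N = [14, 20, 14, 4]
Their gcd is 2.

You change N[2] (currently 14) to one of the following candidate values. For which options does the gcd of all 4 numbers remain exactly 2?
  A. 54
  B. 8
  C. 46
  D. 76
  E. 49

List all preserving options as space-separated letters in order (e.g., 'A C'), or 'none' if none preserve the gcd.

Old gcd = 2; gcd of others (without N[2]) = 2
New gcd for candidate v: gcd(2, v). Preserves old gcd iff gcd(2, v) = 2.
  Option A: v=54, gcd(2,54)=2 -> preserves
  Option B: v=8, gcd(2,8)=2 -> preserves
  Option C: v=46, gcd(2,46)=2 -> preserves
  Option D: v=76, gcd(2,76)=2 -> preserves
  Option E: v=49, gcd(2,49)=1 -> changes

Answer: A B C D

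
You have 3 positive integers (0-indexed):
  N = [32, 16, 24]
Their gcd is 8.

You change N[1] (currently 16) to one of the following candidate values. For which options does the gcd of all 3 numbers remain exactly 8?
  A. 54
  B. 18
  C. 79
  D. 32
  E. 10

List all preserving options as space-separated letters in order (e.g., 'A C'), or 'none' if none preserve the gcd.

Answer: D

Derivation:
Old gcd = 8; gcd of others (without N[1]) = 8
New gcd for candidate v: gcd(8, v). Preserves old gcd iff gcd(8, v) = 8.
  Option A: v=54, gcd(8,54)=2 -> changes
  Option B: v=18, gcd(8,18)=2 -> changes
  Option C: v=79, gcd(8,79)=1 -> changes
  Option D: v=32, gcd(8,32)=8 -> preserves
  Option E: v=10, gcd(8,10)=2 -> changes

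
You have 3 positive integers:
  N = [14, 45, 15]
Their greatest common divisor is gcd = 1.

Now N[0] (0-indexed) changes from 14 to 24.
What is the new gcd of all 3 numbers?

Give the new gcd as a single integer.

Numbers: [14, 45, 15], gcd = 1
Change: index 0, 14 -> 24
gcd of the OTHER numbers (without index 0): gcd([45, 15]) = 15
New gcd = gcd(g_others, new_val) = gcd(15, 24) = 3

Answer: 3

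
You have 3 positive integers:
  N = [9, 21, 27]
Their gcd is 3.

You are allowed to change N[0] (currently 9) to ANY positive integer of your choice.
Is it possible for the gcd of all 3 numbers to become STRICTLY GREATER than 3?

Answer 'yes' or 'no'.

Current gcd = 3
gcd of all OTHER numbers (without N[0]=9): gcd([21, 27]) = 3
The new gcd after any change is gcd(3, new_value).
This can be at most 3.
Since 3 = old gcd 3, the gcd can only stay the same or decrease.

Answer: no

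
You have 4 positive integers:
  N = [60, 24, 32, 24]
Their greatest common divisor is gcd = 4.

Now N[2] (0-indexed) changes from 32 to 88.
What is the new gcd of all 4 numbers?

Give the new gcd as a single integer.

Answer: 4

Derivation:
Numbers: [60, 24, 32, 24], gcd = 4
Change: index 2, 32 -> 88
gcd of the OTHER numbers (without index 2): gcd([60, 24, 24]) = 12
New gcd = gcd(g_others, new_val) = gcd(12, 88) = 4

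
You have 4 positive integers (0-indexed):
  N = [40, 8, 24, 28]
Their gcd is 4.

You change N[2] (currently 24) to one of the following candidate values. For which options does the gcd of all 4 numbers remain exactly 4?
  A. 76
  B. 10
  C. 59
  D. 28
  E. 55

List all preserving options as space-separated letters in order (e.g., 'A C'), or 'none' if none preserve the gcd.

Answer: A D

Derivation:
Old gcd = 4; gcd of others (without N[2]) = 4
New gcd for candidate v: gcd(4, v). Preserves old gcd iff gcd(4, v) = 4.
  Option A: v=76, gcd(4,76)=4 -> preserves
  Option B: v=10, gcd(4,10)=2 -> changes
  Option C: v=59, gcd(4,59)=1 -> changes
  Option D: v=28, gcd(4,28)=4 -> preserves
  Option E: v=55, gcd(4,55)=1 -> changes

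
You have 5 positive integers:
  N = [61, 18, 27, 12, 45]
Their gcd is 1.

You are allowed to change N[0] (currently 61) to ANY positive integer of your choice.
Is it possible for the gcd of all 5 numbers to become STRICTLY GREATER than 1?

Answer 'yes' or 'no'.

Current gcd = 1
gcd of all OTHER numbers (without N[0]=61): gcd([18, 27, 12, 45]) = 3
The new gcd after any change is gcd(3, new_value).
This can be at most 3.
Since 3 > old gcd 1, the gcd CAN increase (e.g., set N[0] = 3).

Answer: yes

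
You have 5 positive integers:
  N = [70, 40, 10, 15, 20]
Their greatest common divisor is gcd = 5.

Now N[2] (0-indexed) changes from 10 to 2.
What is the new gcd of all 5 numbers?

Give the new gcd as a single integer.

Numbers: [70, 40, 10, 15, 20], gcd = 5
Change: index 2, 10 -> 2
gcd of the OTHER numbers (without index 2): gcd([70, 40, 15, 20]) = 5
New gcd = gcd(g_others, new_val) = gcd(5, 2) = 1

Answer: 1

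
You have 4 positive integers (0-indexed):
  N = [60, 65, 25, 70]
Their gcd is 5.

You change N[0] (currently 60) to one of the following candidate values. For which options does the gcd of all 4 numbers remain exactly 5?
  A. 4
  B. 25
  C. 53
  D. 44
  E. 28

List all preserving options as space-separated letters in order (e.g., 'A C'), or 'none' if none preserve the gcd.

Answer: B

Derivation:
Old gcd = 5; gcd of others (without N[0]) = 5
New gcd for candidate v: gcd(5, v). Preserves old gcd iff gcd(5, v) = 5.
  Option A: v=4, gcd(5,4)=1 -> changes
  Option B: v=25, gcd(5,25)=5 -> preserves
  Option C: v=53, gcd(5,53)=1 -> changes
  Option D: v=44, gcd(5,44)=1 -> changes
  Option E: v=28, gcd(5,28)=1 -> changes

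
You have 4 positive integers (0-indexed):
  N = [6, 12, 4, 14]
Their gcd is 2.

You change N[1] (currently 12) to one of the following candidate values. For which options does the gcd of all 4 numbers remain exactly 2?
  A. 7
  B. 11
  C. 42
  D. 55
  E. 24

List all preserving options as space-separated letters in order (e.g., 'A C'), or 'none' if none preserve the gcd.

Answer: C E

Derivation:
Old gcd = 2; gcd of others (without N[1]) = 2
New gcd for candidate v: gcd(2, v). Preserves old gcd iff gcd(2, v) = 2.
  Option A: v=7, gcd(2,7)=1 -> changes
  Option B: v=11, gcd(2,11)=1 -> changes
  Option C: v=42, gcd(2,42)=2 -> preserves
  Option D: v=55, gcd(2,55)=1 -> changes
  Option E: v=24, gcd(2,24)=2 -> preserves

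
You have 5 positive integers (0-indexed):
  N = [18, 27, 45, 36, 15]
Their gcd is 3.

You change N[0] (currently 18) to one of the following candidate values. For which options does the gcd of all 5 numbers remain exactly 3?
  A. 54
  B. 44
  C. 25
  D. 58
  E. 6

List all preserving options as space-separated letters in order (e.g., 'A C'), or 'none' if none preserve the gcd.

Old gcd = 3; gcd of others (without N[0]) = 3
New gcd for candidate v: gcd(3, v). Preserves old gcd iff gcd(3, v) = 3.
  Option A: v=54, gcd(3,54)=3 -> preserves
  Option B: v=44, gcd(3,44)=1 -> changes
  Option C: v=25, gcd(3,25)=1 -> changes
  Option D: v=58, gcd(3,58)=1 -> changes
  Option E: v=6, gcd(3,6)=3 -> preserves

Answer: A E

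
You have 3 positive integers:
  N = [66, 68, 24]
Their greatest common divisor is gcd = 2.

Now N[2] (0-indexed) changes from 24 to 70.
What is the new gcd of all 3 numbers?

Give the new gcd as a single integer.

Answer: 2

Derivation:
Numbers: [66, 68, 24], gcd = 2
Change: index 2, 24 -> 70
gcd of the OTHER numbers (without index 2): gcd([66, 68]) = 2
New gcd = gcd(g_others, new_val) = gcd(2, 70) = 2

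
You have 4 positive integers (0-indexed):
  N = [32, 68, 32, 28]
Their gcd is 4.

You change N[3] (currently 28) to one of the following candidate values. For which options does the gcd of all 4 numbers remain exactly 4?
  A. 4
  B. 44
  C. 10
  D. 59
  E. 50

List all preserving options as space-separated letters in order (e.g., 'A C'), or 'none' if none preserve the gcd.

Answer: A B

Derivation:
Old gcd = 4; gcd of others (without N[3]) = 4
New gcd for candidate v: gcd(4, v). Preserves old gcd iff gcd(4, v) = 4.
  Option A: v=4, gcd(4,4)=4 -> preserves
  Option B: v=44, gcd(4,44)=4 -> preserves
  Option C: v=10, gcd(4,10)=2 -> changes
  Option D: v=59, gcd(4,59)=1 -> changes
  Option E: v=50, gcd(4,50)=2 -> changes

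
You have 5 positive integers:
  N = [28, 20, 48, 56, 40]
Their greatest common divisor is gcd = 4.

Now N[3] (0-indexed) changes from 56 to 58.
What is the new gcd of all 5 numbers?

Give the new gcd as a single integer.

Numbers: [28, 20, 48, 56, 40], gcd = 4
Change: index 3, 56 -> 58
gcd of the OTHER numbers (without index 3): gcd([28, 20, 48, 40]) = 4
New gcd = gcd(g_others, new_val) = gcd(4, 58) = 2

Answer: 2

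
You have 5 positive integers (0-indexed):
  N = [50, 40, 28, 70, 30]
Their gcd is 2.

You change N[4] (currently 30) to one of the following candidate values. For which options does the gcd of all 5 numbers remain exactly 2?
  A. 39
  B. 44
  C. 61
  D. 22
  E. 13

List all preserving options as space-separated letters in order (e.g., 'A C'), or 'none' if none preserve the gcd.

Answer: B D

Derivation:
Old gcd = 2; gcd of others (without N[4]) = 2
New gcd for candidate v: gcd(2, v). Preserves old gcd iff gcd(2, v) = 2.
  Option A: v=39, gcd(2,39)=1 -> changes
  Option B: v=44, gcd(2,44)=2 -> preserves
  Option C: v=61, gcd(2,61)=1 -> changes
  Option D: v=22, gcd(2,22)=2 -> preserves
  Option E: v=13, gcd(2,13)=1 -> changes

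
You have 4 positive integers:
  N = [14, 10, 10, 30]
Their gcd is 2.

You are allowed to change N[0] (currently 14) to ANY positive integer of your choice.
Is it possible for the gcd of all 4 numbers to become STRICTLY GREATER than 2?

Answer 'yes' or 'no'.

Answer: yes

Derivation:
Current gcd = 2
gcd of all OTHER numbers (without N[0]=14): gcd([10, 10, 30]) = 10
The new gcd after any change is gcd(10, new_value).
This can be at most 10.
Since 10 > old gcd 2, the gcd CAN increase (e.g., set N[0] = 10).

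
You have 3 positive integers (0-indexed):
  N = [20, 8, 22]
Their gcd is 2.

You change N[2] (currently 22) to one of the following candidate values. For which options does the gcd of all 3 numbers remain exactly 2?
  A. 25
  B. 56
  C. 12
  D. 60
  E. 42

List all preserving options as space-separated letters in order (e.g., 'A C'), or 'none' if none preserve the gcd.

Old gcd = 2; gcd of others (without N[2]) = 4
New gcd for candidate v: gcd(4, v). Preserves old gcd iff gcd(4, v) = 2.
  Option A: v=25, gcd(4,25)=1 -> changes
  Option B: v=56, gcd(4,56)=4 -> changes
  Option C: v=12, gcd(4,12)=4 -> changes
  Option D: v=60, gcd(4,60)=4 -> changes
  Option E: v=42, gcd(4,42)=2 -> preserves

Answer: E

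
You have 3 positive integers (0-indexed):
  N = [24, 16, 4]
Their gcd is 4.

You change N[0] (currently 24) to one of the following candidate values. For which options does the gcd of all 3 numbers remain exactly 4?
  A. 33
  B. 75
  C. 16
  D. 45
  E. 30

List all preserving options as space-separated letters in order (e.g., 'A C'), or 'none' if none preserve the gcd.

Old gcd = 4; gcd of others (without N[0]) = 4
New gcd for candidate v: gcd(4, v). Preserves old gcd iff gcd(4, v) = 4.
  Option A: v=33, gcd(4,33)=1 -> changes
  Option B: v=75, gcd(4,75)=1 -> changes
  Option C: v=16, gcd(4,16)=4 -> preserves
  Option D: v=45, gcd(4,45)=1 -> changes
  Option E: v=30, gcd(4,30)=2 -> changes

Answer: C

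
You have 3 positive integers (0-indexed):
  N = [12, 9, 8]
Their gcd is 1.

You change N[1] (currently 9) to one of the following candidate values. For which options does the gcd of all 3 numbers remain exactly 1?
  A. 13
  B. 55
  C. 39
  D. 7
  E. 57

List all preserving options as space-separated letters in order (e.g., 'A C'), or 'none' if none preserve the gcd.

Answer: A B C D E

Derivation:
Old gcd = 1; gcd of others (without N[1]) = 4
New gcd for candidate v: gcd(4, v). Preserves old gcd iff gcd(4, v) = 1.
  Option A: v=13, gcd(4,13)=1 -> preserves
  Option B: v=55, gcd(4,55)=1 -> preserves
  Option C: v=39, gcd(4,39)=1 -> preserves
  Option D: v=7, gcd(4,7)=1 -> preserves
  Option E: v=57, gcd(4,57)=1 -> preserves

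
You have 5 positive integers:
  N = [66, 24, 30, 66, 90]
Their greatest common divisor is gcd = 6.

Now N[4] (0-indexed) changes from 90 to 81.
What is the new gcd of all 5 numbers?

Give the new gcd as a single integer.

Numbers: [66, 24, 30, 66, 90], gcd = 6
Change: index 4, 90 -> 81
gcd of the OTHER numbers (without index 4): gcd([66, 24, 30, 66]) = 6
New gcd = gcd(g_others, new_val) = gcd(6, 81) = 3

Answer: 3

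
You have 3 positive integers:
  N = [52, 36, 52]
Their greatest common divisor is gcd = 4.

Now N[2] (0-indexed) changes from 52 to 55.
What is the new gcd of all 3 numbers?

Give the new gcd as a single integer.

Numbers: [52, 36, 52], gcd = 4
Change: index 2, 52 -> 55
gcd of the OTHER numbers (without index 2): gcd([52, 36]) = 4
New gcd = gcd(g_others, new_val) = gcd(4, 55) = 1

Answer: 1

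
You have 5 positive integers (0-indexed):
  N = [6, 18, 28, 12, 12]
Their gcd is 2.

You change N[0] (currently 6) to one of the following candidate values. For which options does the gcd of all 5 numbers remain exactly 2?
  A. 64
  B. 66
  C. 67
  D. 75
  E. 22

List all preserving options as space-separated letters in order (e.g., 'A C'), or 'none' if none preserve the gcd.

Answer: A B E

Derivation:
Old gcd = 2; gcd of others (without N[0]) = 2
New gcd for candidate v: gcd(2, v). Preserves old gcd iff gcd(2, v) = 2.
  Option A: v=64, gcd(2,64)=2 -> preserves
  Option B: v=66, gcd(2,66)=2 -> preserves
  Option C: v=67, gcd(2,67)=1 -> changes
  Option D: v=75, gcd(2,75)=1 -> changes
  Option E: v=22, gcd(2,22)=2 -> preserves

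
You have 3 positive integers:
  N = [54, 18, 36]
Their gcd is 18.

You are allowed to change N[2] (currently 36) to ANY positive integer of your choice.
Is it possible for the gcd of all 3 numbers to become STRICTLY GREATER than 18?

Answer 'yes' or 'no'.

Current gcd = 18
gcd of all OTHER numbers (without N[2]=36): gcd([54, 18]) = 18
The new gcd after any change is gcd(18, new_value).
This can be at most 18.
Since 18 = old gcd 18, the gcd can only stay the same or decrease.

Answer: no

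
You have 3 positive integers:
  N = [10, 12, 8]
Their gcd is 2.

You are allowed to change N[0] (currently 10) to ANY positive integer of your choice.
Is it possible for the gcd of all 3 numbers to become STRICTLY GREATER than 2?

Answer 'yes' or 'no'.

Current gcd = 2
gcd of all OTHER numbers (without N[0]=10): gcd([12, 8]) = 4
The new gcd after any change is gcd(4, new_value).
This can be at most 4.
Since 4 > old gcd 2, the gcd CAN increase (e.g., set N[0] = 4).

Answer: yes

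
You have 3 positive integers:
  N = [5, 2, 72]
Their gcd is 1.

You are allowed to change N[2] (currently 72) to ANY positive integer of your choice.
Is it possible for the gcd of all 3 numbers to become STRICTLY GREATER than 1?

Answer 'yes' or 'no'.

Current gcd = 1
gcd of all OTHER numbers (without N[2]=72): gcd([5, 2]) = 1
The new gcd after any change is gcd(1, new_value).
This can be at most 1.
Since 1 = old gcd 1, the gcd can only stay the same or decrease.

Answer: no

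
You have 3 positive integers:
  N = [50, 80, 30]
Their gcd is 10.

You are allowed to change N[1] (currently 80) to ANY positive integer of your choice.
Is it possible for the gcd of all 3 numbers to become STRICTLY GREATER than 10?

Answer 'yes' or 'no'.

Answer: no

Derivation:
Current gcd = 10
gcd of all OTHER numbers (without N[1]=80): gcd([50, 30]) = 10
The new gcd after any change is gcd(10, new_value).
This can be at most 10.
Since 10 = old gcd 10, the gcd can only stay the same or decrease.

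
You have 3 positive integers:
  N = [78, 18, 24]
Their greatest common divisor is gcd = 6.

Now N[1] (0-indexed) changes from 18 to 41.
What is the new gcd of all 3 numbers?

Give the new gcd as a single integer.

Answer: 1

Derivation:
Numbers: [78, 18, 24], gcd = 6
Change: index 1, 18 -> 41
gcd of the OTHER numbers (without index 1): gcd([78, 24]) = 6
New gcd = gcd(g_others, new_val) = gcd(6, 41) = 1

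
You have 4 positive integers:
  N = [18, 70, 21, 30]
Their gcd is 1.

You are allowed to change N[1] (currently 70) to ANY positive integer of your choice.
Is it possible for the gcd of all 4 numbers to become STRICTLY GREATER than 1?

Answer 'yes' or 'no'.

Current gcd = 1
gcd of all OTHER numbers (without N[1]=70): gcd([18, 21, 30]) = 3
The new gcd after any change is gcd(3, new_value).
This can be at most 3.
Since 3 > old gcd 1, the gcd CAN increase (e.g., set N[1] = 3).

Answer: yes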